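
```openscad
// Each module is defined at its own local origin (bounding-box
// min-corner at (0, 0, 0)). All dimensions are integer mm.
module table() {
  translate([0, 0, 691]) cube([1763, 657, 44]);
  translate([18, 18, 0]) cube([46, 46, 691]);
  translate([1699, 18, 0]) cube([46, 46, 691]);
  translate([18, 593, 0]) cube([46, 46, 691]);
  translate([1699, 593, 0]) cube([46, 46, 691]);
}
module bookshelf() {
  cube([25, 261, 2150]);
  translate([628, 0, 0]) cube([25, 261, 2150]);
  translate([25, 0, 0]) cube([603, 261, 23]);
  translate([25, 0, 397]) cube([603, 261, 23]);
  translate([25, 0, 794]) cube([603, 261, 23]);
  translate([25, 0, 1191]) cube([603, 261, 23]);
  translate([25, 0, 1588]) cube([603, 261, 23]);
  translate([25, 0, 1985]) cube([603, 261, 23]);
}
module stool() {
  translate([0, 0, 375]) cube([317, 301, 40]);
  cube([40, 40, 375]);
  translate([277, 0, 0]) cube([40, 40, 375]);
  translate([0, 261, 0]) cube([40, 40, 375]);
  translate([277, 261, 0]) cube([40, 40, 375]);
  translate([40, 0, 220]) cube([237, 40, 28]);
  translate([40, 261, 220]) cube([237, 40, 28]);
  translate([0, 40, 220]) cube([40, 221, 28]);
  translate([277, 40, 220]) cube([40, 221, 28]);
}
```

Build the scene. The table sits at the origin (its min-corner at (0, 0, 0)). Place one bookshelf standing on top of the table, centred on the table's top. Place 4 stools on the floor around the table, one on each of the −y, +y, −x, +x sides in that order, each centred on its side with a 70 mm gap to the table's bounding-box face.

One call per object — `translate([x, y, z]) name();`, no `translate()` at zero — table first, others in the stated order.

table();
translate([555, 198, 735]) bookshelf();
translate([723, -371, 0]) stool();
translate([723, 727, 0]) stool();
translate([-387, 178, 0]) stool();
translate([1833, 178, 0]) stool();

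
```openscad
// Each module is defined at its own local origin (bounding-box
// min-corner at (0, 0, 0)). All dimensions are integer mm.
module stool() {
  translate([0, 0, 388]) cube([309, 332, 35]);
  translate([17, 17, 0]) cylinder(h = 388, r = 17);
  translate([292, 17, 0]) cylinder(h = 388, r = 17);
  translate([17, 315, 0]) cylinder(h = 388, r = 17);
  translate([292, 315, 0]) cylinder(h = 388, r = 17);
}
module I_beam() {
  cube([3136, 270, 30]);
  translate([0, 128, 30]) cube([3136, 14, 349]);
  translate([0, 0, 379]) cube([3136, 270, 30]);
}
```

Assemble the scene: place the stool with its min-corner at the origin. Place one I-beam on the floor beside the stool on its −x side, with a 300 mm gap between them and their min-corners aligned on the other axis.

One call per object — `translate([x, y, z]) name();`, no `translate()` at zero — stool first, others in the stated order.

stool();
translate([-3436, 0, 0]) I_beam();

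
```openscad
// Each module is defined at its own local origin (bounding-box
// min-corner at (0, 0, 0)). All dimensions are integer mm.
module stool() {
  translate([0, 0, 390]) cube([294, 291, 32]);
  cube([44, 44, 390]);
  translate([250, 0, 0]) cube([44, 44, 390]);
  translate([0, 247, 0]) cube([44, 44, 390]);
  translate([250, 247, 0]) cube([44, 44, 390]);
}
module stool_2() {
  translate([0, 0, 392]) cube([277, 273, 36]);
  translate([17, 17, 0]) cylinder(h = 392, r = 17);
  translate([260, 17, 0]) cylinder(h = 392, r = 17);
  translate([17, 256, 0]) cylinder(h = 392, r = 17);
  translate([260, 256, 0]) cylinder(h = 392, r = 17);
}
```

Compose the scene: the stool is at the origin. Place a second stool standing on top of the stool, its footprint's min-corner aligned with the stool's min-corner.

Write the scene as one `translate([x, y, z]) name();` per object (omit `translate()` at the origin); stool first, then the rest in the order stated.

stool();
translate([0, 0, 422]) stool_2();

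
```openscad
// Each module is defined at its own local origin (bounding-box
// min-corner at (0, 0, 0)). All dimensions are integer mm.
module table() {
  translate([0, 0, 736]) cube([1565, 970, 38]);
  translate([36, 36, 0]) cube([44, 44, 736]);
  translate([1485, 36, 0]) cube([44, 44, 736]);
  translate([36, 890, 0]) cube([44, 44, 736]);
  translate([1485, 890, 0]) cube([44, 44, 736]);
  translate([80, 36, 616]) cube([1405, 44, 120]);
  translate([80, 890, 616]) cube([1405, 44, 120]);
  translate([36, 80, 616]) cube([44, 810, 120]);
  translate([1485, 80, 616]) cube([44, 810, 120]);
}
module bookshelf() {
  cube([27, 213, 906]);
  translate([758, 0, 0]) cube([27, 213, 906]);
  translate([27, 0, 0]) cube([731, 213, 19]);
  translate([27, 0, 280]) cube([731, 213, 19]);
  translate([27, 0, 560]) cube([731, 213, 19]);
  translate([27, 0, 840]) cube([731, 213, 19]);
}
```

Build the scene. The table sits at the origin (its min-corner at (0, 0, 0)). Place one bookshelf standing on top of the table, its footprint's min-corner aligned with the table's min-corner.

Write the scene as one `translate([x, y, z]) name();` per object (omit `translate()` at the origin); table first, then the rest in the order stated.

table();
translate([0, 0, 774]) bookshelf();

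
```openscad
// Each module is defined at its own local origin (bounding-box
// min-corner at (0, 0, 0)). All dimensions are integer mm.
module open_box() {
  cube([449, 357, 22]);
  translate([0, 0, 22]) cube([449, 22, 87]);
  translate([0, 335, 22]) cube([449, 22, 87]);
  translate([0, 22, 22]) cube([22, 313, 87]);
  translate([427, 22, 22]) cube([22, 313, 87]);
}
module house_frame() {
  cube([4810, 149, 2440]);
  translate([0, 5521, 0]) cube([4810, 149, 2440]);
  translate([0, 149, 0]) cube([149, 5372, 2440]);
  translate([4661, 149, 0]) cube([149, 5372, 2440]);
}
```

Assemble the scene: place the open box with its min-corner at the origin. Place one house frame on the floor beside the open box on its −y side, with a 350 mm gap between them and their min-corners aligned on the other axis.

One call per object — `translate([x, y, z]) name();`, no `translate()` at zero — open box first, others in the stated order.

open_box();
translate([0, -6020, 0]) house_frame();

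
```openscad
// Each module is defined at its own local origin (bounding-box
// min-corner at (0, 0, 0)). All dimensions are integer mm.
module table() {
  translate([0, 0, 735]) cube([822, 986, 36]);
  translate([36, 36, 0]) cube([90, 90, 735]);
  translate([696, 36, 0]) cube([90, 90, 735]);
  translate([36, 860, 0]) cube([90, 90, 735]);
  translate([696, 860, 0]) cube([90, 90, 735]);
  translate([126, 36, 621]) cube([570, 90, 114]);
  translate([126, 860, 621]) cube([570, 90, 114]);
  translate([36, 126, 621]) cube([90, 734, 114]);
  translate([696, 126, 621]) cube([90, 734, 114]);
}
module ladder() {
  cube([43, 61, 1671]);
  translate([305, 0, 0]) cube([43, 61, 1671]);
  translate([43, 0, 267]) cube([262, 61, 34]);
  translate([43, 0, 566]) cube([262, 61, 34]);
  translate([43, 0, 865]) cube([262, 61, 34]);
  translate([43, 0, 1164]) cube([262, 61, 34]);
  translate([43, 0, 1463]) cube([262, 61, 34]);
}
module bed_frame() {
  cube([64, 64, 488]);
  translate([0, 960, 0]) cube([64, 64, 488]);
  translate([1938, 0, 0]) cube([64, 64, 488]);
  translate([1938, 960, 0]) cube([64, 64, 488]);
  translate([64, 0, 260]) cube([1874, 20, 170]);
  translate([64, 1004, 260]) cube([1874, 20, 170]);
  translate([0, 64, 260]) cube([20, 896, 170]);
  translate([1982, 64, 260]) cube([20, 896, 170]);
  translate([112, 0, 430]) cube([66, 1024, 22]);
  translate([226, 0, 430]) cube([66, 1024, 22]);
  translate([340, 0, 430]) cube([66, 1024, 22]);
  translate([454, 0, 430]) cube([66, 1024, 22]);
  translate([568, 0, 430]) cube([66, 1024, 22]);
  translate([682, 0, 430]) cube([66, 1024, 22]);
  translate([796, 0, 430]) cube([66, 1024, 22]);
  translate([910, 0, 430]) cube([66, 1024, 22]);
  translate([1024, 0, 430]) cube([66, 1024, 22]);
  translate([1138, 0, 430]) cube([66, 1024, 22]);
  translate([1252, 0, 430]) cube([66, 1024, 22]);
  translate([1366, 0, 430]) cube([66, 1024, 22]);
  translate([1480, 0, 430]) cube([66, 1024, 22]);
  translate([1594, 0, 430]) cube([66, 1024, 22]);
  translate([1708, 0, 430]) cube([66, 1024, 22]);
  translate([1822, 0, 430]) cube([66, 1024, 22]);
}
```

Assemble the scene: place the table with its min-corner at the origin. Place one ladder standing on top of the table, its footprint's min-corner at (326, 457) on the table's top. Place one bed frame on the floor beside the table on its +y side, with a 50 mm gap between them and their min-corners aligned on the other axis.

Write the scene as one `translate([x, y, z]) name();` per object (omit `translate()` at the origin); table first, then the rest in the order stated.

table();
translate([326, 457, 771]) ladder();
translate([0, 1036, 0]) bed_frame();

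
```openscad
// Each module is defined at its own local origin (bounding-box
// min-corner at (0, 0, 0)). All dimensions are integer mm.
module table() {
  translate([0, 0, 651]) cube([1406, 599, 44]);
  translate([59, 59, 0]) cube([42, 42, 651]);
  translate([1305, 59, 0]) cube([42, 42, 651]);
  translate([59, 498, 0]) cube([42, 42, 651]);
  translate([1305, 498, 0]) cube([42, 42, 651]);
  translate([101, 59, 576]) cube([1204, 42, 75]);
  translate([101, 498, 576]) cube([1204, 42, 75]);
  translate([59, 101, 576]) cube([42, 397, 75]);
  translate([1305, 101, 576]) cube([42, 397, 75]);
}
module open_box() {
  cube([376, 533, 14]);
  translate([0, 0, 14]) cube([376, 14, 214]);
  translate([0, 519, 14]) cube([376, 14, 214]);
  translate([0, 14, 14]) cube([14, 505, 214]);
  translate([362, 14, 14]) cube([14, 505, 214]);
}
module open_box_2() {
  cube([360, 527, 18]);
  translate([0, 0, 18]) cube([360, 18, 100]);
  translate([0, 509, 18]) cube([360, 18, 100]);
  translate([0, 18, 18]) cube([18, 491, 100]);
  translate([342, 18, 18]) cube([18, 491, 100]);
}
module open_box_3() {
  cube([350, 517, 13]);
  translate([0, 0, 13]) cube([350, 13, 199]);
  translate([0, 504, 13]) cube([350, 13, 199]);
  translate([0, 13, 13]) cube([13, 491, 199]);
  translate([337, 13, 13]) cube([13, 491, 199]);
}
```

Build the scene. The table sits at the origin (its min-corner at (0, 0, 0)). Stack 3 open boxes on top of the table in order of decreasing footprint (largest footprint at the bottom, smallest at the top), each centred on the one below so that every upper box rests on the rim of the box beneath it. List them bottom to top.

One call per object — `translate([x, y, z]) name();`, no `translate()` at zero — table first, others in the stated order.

table();
translate([515, 33, 695]) open_box();
translate([523, 36, 923]) open_box_2();
translate([528, 41, 1041]) open_box_3();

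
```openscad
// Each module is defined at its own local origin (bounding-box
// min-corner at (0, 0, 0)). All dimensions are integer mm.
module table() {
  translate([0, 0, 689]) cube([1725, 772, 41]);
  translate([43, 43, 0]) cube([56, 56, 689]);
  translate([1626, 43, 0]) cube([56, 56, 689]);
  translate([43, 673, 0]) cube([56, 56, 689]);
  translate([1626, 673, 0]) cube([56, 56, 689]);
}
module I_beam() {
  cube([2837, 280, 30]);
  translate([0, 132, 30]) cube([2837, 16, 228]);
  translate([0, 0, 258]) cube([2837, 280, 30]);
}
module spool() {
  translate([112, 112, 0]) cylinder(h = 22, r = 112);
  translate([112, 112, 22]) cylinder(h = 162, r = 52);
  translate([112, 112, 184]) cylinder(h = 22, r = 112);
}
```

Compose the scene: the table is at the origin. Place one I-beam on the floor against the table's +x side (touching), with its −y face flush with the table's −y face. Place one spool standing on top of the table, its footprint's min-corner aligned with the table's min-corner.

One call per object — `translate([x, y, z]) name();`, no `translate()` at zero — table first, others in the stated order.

table();
translate([1725, 0, 0]) I_beam();
translate([0, 0, 730]) spool();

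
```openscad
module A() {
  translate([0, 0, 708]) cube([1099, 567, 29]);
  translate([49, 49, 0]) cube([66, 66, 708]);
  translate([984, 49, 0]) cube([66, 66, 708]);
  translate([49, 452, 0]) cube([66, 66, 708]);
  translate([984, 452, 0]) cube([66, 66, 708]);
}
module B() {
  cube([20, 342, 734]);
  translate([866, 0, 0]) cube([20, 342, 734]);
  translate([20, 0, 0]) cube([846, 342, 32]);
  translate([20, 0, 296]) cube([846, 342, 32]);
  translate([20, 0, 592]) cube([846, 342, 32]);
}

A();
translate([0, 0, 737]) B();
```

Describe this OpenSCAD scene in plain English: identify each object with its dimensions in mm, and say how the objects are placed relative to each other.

A is a table: top 1099 mm (x) × 567 mm (y), 29 mm thick, upper face at z = 737 mm, on four 66×66 mm square legs, each inset 49 mm from the nearest pair of top edges, running from z = 0 to the bottom of the top.

B is an open bookshelf. Two side panels, each 20 mm thick, 342 mm deep and 734 mm tall, stand 886 mm apart (outside-to-outside). Between them sit 3 shelves, each 32 mm thick and 342 mm deep, spanning the full gap between the sides. The bottom shelf rests on the floor (its underside at z = 0) and the clear gap between one shelf's top and the next shelf's underside is 264 mm.

The bookshelf is on top of the table.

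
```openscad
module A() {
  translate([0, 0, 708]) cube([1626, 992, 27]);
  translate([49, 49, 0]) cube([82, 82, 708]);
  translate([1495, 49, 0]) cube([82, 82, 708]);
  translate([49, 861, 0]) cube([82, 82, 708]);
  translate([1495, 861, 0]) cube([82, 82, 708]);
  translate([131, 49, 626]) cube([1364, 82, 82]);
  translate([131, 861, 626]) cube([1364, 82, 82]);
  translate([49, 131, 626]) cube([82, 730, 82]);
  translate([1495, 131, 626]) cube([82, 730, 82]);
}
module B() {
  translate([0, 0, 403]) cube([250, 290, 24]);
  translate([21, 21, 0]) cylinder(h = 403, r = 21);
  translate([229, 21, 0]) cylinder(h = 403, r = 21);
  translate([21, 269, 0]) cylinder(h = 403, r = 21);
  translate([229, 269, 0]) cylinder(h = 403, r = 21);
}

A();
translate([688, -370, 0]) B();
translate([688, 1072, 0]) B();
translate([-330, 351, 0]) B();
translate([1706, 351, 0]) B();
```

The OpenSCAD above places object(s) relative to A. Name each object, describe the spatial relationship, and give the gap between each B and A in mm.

Each stool's nearest face is 80 mm from the table's bounding box.

A is a table. B is a stool. Four stools sit around the table at the −y, +y, −x, +x sides. The gap between each stool and the table is 80 mm.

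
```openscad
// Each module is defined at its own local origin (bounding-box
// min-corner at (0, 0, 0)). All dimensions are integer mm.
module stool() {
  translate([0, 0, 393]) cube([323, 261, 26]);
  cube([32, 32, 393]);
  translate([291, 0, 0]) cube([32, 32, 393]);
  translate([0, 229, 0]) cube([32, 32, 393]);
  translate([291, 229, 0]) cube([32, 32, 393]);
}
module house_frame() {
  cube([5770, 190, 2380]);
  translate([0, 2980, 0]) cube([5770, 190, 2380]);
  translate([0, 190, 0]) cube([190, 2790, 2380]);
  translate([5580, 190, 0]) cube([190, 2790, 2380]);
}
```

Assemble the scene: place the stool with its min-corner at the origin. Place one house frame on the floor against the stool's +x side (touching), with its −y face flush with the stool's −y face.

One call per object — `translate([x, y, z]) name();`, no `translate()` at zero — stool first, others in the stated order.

stool();
translate([323, 0, 0]) house_frame();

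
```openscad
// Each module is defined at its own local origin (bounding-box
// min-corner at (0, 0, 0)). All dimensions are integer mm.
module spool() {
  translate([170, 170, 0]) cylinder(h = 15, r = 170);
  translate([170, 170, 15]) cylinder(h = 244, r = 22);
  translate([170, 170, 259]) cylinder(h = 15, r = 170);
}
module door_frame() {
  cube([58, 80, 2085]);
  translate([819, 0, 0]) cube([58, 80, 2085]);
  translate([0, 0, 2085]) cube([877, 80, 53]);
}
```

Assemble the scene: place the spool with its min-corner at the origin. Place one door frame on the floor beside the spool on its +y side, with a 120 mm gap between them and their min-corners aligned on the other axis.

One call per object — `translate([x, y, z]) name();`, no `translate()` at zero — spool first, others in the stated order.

spool();
translate([0, 460, 0]) door_frame();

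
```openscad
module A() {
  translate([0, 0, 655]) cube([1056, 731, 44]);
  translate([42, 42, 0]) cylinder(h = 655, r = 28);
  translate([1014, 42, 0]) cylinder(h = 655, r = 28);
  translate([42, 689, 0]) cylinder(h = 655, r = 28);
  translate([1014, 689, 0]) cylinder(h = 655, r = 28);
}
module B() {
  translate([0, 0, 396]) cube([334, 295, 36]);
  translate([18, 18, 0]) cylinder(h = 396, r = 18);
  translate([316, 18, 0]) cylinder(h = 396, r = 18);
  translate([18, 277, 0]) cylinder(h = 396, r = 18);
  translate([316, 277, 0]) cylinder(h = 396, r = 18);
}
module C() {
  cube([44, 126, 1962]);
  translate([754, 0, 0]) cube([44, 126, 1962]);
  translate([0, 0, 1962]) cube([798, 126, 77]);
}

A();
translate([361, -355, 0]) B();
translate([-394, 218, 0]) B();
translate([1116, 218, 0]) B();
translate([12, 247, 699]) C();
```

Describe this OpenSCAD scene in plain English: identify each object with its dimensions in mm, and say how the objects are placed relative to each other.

A is a rectangular dining table. The top is 1056×731×44 mm with its upper surface at z = 699 mm. It stands on four round legs of 56 mm diameter, each leg's bounding box inset 14 mm from the nearest pair of top edges, running from the floor to the underside of the top.

B is a four-legged stool. The seat is a 334×295×36 mm slab whose top surface is at z = 432 mm; four round legs, each 36 mm in diameter, run from the floor (z = 0) to the underside of the seat, each leg's axis is inset half a diameter from the nearest pair of seat edges (so the leg's bounding box is flush with the corner).

C is a rectangular door frame: two vertical jambs of 44×126 mm section, 1962 mm tall, with a clear opening 710 mm wide between their inner faces. A header 77 mm tall and 126 mm deep lies on top of the jambs and spans the full outside width.

Three stools sit around the table at the −y, −x, +x sides. The door frame is on top of the table.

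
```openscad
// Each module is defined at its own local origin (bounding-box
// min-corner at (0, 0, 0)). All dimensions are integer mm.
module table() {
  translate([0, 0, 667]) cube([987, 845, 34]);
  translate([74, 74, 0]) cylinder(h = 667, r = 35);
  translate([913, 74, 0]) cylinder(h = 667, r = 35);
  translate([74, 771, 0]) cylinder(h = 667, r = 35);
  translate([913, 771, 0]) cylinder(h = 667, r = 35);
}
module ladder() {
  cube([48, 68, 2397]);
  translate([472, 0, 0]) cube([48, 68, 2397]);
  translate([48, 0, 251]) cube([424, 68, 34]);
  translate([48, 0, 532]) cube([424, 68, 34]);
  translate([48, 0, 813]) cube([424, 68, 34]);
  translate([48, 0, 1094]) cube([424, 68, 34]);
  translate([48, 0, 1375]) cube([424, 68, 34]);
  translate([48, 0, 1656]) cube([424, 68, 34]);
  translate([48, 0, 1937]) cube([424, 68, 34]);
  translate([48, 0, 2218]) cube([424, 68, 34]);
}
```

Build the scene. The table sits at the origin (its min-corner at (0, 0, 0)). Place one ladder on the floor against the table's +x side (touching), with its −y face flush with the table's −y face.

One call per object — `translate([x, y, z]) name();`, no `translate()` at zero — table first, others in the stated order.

table();
translate([987, 0, 0]) ladder();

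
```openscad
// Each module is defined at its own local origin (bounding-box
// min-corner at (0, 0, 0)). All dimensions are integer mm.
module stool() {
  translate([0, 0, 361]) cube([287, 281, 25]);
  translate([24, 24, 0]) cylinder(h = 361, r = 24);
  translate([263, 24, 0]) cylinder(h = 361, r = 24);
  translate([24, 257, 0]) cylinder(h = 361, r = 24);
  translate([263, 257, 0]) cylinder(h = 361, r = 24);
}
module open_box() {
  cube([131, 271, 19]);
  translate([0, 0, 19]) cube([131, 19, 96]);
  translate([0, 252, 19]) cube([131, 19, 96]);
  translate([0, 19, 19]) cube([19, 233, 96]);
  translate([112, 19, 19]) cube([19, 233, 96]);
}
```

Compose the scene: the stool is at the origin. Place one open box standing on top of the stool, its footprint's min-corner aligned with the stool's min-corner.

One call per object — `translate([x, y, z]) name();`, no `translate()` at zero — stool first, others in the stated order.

stool();
translate([0, 0, 386]) open_box();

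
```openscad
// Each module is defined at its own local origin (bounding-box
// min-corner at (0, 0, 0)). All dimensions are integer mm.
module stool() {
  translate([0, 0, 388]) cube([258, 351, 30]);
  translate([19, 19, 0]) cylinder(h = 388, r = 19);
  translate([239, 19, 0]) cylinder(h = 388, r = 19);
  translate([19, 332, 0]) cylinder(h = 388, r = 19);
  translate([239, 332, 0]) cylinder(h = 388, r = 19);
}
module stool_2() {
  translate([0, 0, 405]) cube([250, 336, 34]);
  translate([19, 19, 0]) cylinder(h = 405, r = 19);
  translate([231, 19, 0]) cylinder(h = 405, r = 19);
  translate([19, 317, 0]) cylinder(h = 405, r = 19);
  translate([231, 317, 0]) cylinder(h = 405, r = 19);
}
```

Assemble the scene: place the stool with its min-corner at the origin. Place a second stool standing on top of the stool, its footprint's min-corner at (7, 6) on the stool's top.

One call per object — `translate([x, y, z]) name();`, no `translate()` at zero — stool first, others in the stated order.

stool();
translate([7, 6, 418]) stool_2();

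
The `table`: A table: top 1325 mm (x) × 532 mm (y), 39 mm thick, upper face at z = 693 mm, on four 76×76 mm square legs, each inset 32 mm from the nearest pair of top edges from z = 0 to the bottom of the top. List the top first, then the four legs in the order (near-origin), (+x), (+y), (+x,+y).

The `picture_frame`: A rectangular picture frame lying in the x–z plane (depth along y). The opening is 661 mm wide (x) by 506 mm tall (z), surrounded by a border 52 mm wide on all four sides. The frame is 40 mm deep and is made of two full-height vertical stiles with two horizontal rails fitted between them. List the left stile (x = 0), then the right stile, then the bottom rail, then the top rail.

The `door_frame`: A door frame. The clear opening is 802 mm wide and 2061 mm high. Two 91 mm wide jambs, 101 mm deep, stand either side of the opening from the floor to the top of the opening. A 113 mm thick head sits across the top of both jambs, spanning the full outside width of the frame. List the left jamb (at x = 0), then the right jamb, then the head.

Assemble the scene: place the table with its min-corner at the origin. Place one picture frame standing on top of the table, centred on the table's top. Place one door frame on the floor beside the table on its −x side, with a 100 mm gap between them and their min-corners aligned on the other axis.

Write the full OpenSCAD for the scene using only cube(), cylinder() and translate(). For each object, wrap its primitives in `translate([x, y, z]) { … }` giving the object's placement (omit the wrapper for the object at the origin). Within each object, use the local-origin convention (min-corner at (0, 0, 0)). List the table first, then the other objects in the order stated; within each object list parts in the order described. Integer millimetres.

translate([0, 0, 654]) cube([1325, 532, 39]);
translate([32, 32, 0]) cube([76, 76, 654]);
translate([1217, 32, 0]) cube([76, 76, 654]);
translate([32, 424, 0]) cube([76, 76, 654]);
translate([1217, 424, 0]) cube([76, 76, 654]);
translate([280, 246, 693]) {
  cube([52, 40, 610]);
  translate([713, 0, 0]) cube([52, 40, 610]);
  translate([52, 0, 0]) cube([661, 40, 52]);
  translate([52, 0, 558]) cube([661, 40, 52]);
}
translate([-1084, 0, 0]) {
  cube([91, 101, 2061]);
  translate([893, 0, 0]) cube([91, 101, 2061]);
  translate([0, 0, 2061]) cube([984, 101, 113]);
}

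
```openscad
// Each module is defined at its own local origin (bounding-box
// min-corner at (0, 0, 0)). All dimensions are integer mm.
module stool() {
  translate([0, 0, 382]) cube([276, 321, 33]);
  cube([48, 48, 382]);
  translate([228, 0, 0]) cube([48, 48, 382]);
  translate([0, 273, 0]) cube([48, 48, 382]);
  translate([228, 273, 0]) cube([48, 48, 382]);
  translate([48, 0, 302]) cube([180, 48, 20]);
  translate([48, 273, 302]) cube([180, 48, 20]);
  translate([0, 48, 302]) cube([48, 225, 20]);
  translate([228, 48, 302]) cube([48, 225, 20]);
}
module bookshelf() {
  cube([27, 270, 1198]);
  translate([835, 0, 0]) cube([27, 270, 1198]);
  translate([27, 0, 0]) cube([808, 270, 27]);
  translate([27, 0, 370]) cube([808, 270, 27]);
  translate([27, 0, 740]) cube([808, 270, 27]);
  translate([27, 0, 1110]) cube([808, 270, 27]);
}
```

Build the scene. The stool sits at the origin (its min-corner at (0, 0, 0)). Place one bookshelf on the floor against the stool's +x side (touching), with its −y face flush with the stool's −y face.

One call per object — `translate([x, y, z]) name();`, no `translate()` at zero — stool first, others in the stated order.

stool();
translate([276, 0, 0]) bookshelf();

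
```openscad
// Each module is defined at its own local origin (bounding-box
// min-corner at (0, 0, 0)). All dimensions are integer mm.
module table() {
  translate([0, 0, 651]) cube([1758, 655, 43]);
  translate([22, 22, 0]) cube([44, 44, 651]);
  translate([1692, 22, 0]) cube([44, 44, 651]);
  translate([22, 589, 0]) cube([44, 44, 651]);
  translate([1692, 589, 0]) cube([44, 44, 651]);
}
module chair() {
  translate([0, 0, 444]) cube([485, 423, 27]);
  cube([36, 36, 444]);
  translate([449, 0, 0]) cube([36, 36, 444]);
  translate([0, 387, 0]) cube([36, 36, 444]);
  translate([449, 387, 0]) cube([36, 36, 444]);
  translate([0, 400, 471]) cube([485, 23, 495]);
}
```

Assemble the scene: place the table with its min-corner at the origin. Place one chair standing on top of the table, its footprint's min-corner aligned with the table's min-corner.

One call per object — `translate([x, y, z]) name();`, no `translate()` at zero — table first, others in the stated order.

table();
translate([0, 0, 694]) chair();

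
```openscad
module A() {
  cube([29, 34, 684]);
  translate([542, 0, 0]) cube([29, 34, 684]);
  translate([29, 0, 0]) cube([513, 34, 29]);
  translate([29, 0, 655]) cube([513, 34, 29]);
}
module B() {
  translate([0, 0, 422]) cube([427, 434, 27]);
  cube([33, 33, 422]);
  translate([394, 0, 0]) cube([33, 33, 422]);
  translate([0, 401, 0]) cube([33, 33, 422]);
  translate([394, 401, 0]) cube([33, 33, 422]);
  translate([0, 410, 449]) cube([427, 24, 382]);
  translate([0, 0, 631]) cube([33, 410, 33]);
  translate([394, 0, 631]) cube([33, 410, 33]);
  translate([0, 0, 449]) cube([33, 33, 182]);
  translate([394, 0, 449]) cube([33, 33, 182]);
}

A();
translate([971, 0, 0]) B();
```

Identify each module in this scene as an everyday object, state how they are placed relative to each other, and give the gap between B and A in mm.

A is a picture frame. B is a chair. The chair is on the floor beside the picture frame on its +x side. The gap between the chair and the picture frame is 400 mm.

The chair's nearest face is 400 mm from the picture frame's +x face.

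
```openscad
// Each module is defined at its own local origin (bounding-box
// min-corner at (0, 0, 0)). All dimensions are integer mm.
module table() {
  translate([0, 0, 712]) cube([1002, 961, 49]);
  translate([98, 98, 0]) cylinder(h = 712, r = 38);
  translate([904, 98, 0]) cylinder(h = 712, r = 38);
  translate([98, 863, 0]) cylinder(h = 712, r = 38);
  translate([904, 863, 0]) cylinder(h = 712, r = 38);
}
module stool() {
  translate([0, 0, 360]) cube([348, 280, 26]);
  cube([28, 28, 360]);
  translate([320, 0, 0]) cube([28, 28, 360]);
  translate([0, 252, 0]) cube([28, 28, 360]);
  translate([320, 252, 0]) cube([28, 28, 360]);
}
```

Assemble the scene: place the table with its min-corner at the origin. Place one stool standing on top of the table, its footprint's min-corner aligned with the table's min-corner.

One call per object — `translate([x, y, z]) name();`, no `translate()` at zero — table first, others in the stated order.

table();
translate([0, 0, 761]) stool();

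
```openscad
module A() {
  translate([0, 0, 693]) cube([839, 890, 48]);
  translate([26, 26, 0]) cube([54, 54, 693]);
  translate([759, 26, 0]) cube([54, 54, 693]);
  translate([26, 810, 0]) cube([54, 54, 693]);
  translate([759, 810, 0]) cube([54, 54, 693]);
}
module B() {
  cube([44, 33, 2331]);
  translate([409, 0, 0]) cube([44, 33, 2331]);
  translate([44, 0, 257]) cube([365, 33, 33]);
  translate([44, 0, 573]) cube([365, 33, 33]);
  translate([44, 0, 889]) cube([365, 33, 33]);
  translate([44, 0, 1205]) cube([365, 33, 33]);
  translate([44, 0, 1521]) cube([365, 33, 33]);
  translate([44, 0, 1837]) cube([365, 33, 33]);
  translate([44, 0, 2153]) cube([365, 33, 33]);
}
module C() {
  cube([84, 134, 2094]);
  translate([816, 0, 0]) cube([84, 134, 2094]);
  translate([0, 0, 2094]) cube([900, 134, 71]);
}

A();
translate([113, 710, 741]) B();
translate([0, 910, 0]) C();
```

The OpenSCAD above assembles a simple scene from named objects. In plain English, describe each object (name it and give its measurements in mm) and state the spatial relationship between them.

A is a table with a 839×890 mm rectangular top, 48 mm thick, top surface at z = 741 mm, supported by four 54×54 mm square legs, each inset 26 mm from the nearest pair of top edges, running from the floor.

B is a wooden ladder with two side rails of 44×33 mm section and 2331 mm height, set 453 mm apart overall. Between them run 7 rectangular rungs (33 mm deep, 33 mm thick), front faces flush with the rails' −y face. The bottom of the first rung is 257 mm above the floor and each subsequent rung is 316 mm higher than the one below.

C is a door frame. The clear opening is 732 mm wide and 2094 mm high. Two 84 mm wide jambs, 134 mm deep, stand either side of the opening from the floor to the top of the opening. A 71 mm thick head sits across the top of both jambs, spanning the full outside width of the frame.

The ladder is on top of the table. The door frame is on the floor beside the table on its +y side.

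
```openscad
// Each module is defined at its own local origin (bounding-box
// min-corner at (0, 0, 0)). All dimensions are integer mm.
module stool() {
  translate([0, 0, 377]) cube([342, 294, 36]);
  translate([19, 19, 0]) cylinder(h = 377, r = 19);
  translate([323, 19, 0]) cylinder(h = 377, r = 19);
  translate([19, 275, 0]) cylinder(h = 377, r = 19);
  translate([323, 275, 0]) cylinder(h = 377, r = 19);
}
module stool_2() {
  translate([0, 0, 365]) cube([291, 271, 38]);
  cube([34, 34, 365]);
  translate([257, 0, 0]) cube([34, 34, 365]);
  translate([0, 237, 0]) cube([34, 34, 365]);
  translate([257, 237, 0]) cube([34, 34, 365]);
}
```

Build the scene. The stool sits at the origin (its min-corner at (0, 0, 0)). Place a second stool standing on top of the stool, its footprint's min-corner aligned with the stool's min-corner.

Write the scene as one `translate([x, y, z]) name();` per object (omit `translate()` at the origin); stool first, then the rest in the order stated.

stool();
translate([0, 0, 413]) stool_2();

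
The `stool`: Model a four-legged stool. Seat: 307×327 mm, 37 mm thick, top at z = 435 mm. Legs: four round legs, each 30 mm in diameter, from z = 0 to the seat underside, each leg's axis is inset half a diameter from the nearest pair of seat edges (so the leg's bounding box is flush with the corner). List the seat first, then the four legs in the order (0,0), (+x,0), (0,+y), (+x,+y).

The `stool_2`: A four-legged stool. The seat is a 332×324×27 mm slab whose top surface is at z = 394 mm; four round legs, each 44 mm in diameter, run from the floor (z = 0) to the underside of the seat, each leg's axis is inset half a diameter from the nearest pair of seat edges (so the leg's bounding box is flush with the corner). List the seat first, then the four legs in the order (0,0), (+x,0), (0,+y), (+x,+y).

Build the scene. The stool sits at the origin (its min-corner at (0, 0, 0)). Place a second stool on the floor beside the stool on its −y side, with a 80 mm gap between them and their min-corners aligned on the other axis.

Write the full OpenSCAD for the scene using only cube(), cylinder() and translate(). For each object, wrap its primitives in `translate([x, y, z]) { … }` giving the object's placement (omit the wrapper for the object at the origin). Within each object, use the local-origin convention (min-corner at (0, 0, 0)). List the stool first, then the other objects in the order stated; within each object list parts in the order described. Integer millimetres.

translate([0, 0, 398]) cube([307, 327, 37]);
translate([15, 15, 0]) cylinder(h = 398, r = 15);
translate([292, 15, 0]) cylinder(h = 398, r = 15);
translate([15, 312, 0]) cylinder(h = 398, r = 15);
translate([292, 312, 0]) cylinder(h = 398, r = 15);
translate([0, -404, 0]) {
  translate([0, 0, 367]) cube([332, 324, 27]);
  translate([22, 22, 0]) cylinder(h = 367, r = 22);
  translate([310, 22, 0]) cylinder(h = 367, r = 22);
  translate([22, 302, 0]) cylinder(h = 367, r = 22);
  translate([310, 302, 0]) cylinder(h = 367, r = 22);
}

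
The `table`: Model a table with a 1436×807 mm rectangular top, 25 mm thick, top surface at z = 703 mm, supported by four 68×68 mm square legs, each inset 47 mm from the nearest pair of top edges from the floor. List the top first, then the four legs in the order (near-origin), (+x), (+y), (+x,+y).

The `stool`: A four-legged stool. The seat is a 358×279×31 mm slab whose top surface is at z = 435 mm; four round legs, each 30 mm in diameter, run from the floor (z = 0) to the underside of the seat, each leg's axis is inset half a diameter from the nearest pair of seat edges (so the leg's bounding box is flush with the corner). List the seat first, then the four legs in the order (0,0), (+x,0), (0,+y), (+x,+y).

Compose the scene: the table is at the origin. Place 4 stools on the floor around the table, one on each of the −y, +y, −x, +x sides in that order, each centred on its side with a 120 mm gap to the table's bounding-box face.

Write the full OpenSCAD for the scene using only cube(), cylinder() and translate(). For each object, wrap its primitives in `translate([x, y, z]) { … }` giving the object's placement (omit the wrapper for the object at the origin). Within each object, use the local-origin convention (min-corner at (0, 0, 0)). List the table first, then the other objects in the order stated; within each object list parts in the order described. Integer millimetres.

translate([0, 0, 678]) cube([1436, 807, 25]);
translate([47, 47, 0]) cube([68, 68, 678]);
translate([1321, 47, 0]) cube([68, 68, 678]);
translate([47, 692, 0]) cube([68, 68, 678]);
translate([1321, 692, 0]) cube([68, 68, 678]);
translate([539, -399, 0]) {
  translate([0, 0, 404]) cube([358, 279, 31]);
  translate([15, 15, 0]) cylinder(h = 404, r = 15);
  translate([343, 15, 0]) cylinder(h = 404, r = 15);
  translate([15, 264, 0]) cylinder(h = 404, r = 15);
  translate([343, 264, 0]) cylinder(h = 404, r = 15);
}
translate([539, 927, 0]) {
  translate([0, 0, 404]) cube([358, 279, 31]);
  translate([15, 15, 0]) cylinder(h = 404, r = 15);
  translate([343, 15, 0]) cylinder(h = 404, r = 15);
  translate([15, 264, 0]) cylinder(h = 404, r = 15);
  translate([343, 264, 0]) cylinder(h = 404, r = 15);
}
translate([-478, 264, 0]) {
  translate([0, 0, 404]) cube([358, 279, 31]);
  translate([15, 15, 0]) cylinder(h = 404, r = 15);
  translate([343, 15, 0]) cylinder(h = 404, r = 15);
  translate([15, 264, 0]) cylinder(h = 404, r = 15);
  translate([343, 264, 0]) cylinder(h = 404, r = 15);
}
translate([1556, 264, 0]) {
  translate([0, 0, 404]) cube([358, 279, 31]);
  translate([15, 15, 0]) cylinder(h = 404, r = 15);
  translate([343, 15, 0]) cylinder(h = 404, r = 15);
  translate([15, 264, 0]) cylinder(h = 404, r = 15);
  translate([343, 264, 0]) cylinder(h = 404, r = 15);
}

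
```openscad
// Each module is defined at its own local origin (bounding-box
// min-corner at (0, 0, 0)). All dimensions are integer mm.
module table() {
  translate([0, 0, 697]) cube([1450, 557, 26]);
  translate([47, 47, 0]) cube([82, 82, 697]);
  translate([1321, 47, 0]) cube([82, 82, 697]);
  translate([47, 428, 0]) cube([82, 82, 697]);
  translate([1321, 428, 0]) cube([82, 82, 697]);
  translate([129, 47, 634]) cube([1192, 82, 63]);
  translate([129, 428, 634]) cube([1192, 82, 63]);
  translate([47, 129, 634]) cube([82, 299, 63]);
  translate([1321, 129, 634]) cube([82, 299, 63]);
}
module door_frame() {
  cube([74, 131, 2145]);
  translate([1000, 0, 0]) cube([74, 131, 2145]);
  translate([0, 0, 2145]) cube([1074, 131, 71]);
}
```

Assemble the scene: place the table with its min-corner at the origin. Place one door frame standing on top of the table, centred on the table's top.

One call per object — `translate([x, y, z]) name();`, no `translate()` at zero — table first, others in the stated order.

table();
translate([188, 213, 723]) door_frame();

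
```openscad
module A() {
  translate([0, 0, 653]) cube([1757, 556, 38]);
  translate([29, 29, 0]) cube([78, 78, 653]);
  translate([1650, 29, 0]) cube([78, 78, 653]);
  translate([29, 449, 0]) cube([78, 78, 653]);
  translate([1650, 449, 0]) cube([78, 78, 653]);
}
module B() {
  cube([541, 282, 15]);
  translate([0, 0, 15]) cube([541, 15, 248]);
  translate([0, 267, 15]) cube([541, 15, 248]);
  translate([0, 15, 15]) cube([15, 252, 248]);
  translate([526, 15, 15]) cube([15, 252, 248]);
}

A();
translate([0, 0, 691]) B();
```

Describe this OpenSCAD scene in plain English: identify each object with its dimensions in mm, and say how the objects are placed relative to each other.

A is a table: top 1757 mm (x) × 556 mm (y), 38 mm thick, upper face at z = 691 mm, on four 78×78 mm square legs, each inset 29 mm from the nearest pair of top edges, running from z = 0 to the bottom of the top.

B is an open-topped rectangular box: outside dimensions 541×282×263 mm, with a uniform wall and base thickness of 15 mm. The base is a full 541×282 slab on the floor; four walls sit on top of the base. The front and back walls (the −y and +y sides) span the full width; the two side walls fit between them.

The open box is on top of the table.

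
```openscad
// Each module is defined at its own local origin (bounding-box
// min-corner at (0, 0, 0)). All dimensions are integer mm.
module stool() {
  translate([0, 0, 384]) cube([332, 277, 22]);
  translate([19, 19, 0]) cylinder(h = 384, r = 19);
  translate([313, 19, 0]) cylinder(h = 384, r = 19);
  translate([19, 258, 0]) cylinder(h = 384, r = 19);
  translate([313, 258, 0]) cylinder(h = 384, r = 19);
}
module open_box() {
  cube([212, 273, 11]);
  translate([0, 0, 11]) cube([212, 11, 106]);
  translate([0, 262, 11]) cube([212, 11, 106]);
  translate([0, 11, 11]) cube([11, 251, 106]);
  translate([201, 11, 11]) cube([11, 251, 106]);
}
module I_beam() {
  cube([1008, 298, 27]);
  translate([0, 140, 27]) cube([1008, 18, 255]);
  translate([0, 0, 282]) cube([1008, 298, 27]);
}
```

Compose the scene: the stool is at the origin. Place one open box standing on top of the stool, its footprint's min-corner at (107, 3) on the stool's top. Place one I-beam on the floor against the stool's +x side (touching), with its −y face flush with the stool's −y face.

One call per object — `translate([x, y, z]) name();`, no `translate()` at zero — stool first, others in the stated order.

stool();
translate([107, 3, 406]) open_box();
translate([332, 0, 0]) I_beam();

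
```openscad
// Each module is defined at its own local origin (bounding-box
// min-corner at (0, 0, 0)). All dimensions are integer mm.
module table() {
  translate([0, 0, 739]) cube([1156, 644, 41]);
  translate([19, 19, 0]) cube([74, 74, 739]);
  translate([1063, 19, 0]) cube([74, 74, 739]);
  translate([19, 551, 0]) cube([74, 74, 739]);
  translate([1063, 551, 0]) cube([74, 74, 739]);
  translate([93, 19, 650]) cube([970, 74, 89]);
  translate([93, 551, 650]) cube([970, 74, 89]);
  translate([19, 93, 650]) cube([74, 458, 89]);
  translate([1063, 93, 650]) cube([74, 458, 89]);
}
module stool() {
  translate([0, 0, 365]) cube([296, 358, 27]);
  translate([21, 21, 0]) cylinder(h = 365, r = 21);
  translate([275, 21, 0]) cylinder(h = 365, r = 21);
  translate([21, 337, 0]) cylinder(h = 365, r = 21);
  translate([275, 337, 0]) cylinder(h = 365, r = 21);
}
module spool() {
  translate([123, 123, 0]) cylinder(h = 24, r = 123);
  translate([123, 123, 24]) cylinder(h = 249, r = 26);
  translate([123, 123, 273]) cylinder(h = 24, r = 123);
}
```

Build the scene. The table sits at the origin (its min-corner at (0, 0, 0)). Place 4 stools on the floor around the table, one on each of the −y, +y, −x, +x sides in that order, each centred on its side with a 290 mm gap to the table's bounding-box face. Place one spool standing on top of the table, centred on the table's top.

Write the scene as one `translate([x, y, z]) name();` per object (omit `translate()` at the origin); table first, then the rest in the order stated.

table();
translate([430, -648, 0]) stool();
translate([430, 934, 0]) stool();
translate([-586, 143, 0]) stool();
translate([1446, 143, 0]) stool();
translate([455, 199, 780]) spool();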